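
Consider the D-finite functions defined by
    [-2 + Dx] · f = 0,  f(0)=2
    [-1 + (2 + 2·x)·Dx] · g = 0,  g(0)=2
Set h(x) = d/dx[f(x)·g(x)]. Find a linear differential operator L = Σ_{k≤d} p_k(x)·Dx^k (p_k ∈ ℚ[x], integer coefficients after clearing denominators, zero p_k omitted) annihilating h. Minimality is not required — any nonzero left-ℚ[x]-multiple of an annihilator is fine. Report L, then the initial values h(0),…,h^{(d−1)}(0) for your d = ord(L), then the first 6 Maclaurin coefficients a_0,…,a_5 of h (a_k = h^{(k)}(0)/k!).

f: a_k = 2, 4, 4, 8/3, 4/3, 8/15, …
g: a_k = 2, 1, -1/4, 1/8, -5/64, 7/128, …
h₀=f·g: eliminate ⇒ L₀, order ≤ 1·1.
Differentiate: ansatz ord ≤ ord L₀ ⇒ L.
L = (23 + 40·x + 16·x^2) + (-10 - 18·x - 8·x^2)·Dx  (order 1).
h: a_k = 10, 23, 103/4, 449/24, 1949/192, 1643/384, …
ICs: h(0) = 10.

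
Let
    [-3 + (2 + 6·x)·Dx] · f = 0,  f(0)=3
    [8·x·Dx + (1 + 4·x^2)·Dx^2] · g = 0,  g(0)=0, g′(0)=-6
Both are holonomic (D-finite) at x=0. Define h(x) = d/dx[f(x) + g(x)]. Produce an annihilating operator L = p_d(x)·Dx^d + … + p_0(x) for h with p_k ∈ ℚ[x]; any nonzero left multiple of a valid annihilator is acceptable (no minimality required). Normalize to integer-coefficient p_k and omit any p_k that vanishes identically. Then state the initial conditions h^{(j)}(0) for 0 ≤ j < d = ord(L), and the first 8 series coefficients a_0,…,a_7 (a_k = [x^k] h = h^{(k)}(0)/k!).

f: a_k = 3, 9/2, -27/8, 81/16, -1215/128, 5103/256, -45927/1024, 216513/2048, …
g: a_k = 0, -6, 0, 8, 0, -96/5, 0, 384/7, …
h₀=f+g: left-lcm gives L₀, ord ≤ 3.
h₀' ⇒ L via d/dx closure of L₀.
L = (-48 - 360·x + 576·x^2 + 864·x^3) + (-59 - 192·x - 120·x^2 + 2304·x^3 + 3024·x^4)·Dx + (-6 + 14·x + 144·x^2 + 272·x^3 + 672·x^4 + 864·x^5)·Dx^2  (order 2).
h: a_k = -3/2, -27/4, 627/16, -1215/32, 939/256, -137781/512, 2302023/2048, -8444007/4096, …
ICs: h(0) = -3/2, h′(0) = -27/4.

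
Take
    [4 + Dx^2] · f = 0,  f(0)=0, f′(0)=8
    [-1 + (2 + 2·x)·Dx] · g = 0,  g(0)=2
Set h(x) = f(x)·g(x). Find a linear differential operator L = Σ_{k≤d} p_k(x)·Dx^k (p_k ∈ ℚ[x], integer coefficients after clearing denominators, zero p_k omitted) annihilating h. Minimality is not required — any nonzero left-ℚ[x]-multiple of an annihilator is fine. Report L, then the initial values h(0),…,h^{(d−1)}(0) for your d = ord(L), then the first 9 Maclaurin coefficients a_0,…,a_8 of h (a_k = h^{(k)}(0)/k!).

f: a_k = 0, 8, 0, -16/3, 0, 16/15, 0, -32/315, 0, …
g: a_k = 2, 1, -1/4, 1/8, -5/64, 7/128, -21/512, 33/1024, -429/16384, …
h₀=f·g: eliminate ⇒ L₀, order ≤ 2·1.
L = (19 + 32·x + 16·x^2) + (-4 - 4·x)·Dx + (4 + 8·x + 4·x^2)·Dx^2  (order 2).
h: a_k = 0, 16, 8, -38/3, -13/3, 341/120, 67/80, -7687/20160, -17/8064, …
ICs: h(0) = 0, h′(0) = 16.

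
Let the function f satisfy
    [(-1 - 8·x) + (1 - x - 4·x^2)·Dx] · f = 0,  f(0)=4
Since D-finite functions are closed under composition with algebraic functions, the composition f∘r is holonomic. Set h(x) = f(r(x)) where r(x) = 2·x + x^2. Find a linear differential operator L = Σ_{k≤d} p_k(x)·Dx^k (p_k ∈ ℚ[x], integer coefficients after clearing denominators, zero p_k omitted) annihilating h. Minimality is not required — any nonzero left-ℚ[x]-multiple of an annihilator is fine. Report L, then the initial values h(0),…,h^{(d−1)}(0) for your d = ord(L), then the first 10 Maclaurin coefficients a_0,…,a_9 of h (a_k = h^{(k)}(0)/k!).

L = (2 + 34·x + 48·x^2 + 16·x^3) + (-1 + 2·x + 17·x^2 + 16·x^3 + 4·x^4)·Dx  (order 1).
h: a_k = 4, 8, 84, 368, 2308, 12248, 69956, 386528, 2167508, 12074280, …
ICs: h(0) = 4.

f: a_k = 4, 4, 20, 36, 116, 260, 724, 1764, 4660, 11716, …
L₀ from L_f via x↦r, Dx↦r'^{-1}Dx.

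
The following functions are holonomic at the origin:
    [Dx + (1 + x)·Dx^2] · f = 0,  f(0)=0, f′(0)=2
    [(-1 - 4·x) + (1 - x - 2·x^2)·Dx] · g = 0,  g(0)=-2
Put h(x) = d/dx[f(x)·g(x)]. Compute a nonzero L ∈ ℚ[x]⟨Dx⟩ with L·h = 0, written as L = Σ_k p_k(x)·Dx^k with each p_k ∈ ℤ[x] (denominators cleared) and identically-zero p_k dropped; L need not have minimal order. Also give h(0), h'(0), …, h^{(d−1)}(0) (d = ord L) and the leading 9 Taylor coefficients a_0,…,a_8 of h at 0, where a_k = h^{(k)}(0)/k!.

f: a_k = 0, 2, -1, 2/3, -1/2, 2/5, -1/3, 2/7, -1/4, …
g: a_k = -2, -2, -6, -10, -22, -42, -86, -170, -342, …
h₀=f·g: eliminate ⇒ L₀, order ≤ 2·1.
h₀' ⇒ L via d/dx closure of L₀.
L = (72 + 180·x + 144·x^2) + (13 + 93·x + 192·x^2 + 112·x^3)·Dx + (-5 - 8·x + 15·x^2 + 34·x^3 + 16·x^4)·Dx^2  (order 2).
h: a_k = -4, -4, -34, -172/3, -189, -1974/5, -4969/5, -15292/7, -351199/70, …
ICs: h(0) = -4, h′(0) = -4.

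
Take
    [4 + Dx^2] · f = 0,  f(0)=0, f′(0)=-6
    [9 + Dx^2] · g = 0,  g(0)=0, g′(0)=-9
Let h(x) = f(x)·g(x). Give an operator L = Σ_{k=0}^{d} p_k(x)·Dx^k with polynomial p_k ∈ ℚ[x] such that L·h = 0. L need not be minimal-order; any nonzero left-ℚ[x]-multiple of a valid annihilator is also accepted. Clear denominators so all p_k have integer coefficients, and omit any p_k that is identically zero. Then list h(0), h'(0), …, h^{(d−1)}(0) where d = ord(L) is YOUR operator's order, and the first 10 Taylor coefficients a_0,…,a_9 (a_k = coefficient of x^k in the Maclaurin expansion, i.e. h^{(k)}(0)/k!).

L = 25 + 26·Dx^2 + Dx^4  (order 4).
h: a_k = 0, 0, 54, 0, -117, 0, 1953/20, 0, -12207/280, 0, …
ICs: h(0) = 0, h′(0) = 0, h′′(0) = 108, h′′′(0) = 0.

f: a_k = 0, -6, 0, 4, 0, -4/5, 0, 8/105, 0, -4/945, …
g: a_k = 0, -9, 0, 27/2, 0, -243/40, 0, 729/560, 0, -729/4480, …
f·g: L₀ = L_f ⊗_s L_g, ord ≤ 2·2.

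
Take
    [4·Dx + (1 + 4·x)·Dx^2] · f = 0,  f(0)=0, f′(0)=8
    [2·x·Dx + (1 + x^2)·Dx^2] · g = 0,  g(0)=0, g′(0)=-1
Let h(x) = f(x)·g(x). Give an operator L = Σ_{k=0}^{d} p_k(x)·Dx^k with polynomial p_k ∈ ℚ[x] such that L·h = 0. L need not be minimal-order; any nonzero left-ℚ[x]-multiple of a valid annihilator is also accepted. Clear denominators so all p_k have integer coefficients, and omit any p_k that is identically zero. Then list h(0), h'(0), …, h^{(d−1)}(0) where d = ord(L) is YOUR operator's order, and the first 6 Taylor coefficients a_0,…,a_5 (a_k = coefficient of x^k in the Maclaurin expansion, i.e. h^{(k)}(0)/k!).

L = (144 + 896·x + 560·x^2 + 2304·x^3 + 1920·x^4 + 3328·x^5 + 256·x^7)·Dx + (132 + 304·x + 2252·x^2 + 4144·x^3 + 8896·x^4 + 5952·x^5 + 8960·x^6 + 192·x^7 + 896·x^8)·Dx^2 + (72 + 376·x + 912·x^2 + 2808·x^3 + 3720·x^4 + 6288·x^5 + 3072·x^6 + 4368·x^7 + 192·x^8 + 512·x^9)·Dx^3 + (5 + 48·x + 178·x^2 + 416·x^3 + 729·x^4 + 720·x^5 + 1008·x^6 + 384·x^7 + 516·x^8 + 32·x^9 + 64·x^10)·Dx^4  (order 4).
h: a_k = 0, 0, -8, 16, -40, 368/3, …
ICs: h(0) = 0, h′(0) = 0, h′′(0) = -16, h′′′(0) = 96.

f: a_k = 0, 8, -16, 128/3, -128, 2048/5, …
g: a_k = 0, -1, 0, 1/3, 0, -1/5, …
h₀=f·g: eliminate ⇒ L₀, order ≤ 2·2.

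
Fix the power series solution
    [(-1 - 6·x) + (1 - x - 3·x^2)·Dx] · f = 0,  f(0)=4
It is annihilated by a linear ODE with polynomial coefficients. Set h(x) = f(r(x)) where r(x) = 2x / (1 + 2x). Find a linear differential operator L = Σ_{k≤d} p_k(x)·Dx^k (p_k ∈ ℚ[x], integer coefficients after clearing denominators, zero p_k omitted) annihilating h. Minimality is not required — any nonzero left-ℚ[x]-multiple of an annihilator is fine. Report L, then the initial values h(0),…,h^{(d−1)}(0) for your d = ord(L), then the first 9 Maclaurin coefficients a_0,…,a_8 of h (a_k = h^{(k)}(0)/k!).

f: a_k = 4, 4, 16, 28, 76, 160, 388, 868, 2032, …
h₀=f(r): pull back L_f along r ⇒ L₀.
L = (2 + 28·x) + (-1 - 4·x + 8·x^2 + 24·x^3)·Dx  (order 1).
h: a_k = 4, 8, 48, 0, 576, -1152, 9216, -32256, 175104, …
ICs: h(0) = 4.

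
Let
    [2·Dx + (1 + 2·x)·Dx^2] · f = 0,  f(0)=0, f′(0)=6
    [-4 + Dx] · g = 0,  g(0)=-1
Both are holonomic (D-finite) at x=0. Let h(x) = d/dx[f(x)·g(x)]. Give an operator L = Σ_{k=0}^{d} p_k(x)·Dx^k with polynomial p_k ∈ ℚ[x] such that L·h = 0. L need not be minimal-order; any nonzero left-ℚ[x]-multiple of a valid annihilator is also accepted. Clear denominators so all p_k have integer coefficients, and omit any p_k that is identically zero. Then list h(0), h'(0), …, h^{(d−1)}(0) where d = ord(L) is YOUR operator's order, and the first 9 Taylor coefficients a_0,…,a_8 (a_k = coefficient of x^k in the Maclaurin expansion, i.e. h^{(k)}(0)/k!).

L = (16 + 64·x + 128·x^2) + (-8 - 40·x - 64·x^2)·Dx + (1 + 6·x + 8·x^2)·Dx^2  (order 2).
h: a_k = -6, -36, -96, -144, -176, -128, -2176/15, 256/15, -1408/7, …
ICs: h(0) = -6, h′(0) = -36.

f: a_k = 0, 6, -6, 8, -12, 96/5, -32, 384/7, -96, …
g: a_k = -1, -4, -8, -32/3, -32/3, -128/15, -256/45, -1024/315, -512/315, …
Sym-product of L_f,L_g gives L₀ (≤ ord 2).
Derive L from L₀ (diff closure).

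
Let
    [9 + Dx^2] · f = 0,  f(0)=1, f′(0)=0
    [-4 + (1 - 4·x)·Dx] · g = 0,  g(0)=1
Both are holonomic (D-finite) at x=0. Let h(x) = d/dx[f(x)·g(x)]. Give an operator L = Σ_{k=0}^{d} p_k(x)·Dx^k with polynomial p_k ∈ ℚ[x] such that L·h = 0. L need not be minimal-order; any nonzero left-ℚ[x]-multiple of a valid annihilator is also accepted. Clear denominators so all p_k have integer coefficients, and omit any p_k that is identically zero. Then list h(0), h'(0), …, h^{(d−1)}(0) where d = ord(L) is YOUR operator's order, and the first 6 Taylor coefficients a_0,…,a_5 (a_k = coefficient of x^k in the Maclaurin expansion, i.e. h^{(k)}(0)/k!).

f: a_k = 1, 0, -9/2, 0, 27/8, 0, …
g: a_k = 1, 4, 16, 64, 256, 1024, …
Product ⇒ symmetric product L₀, ord ≤ 2.
Derive L from L₀ (diff closure).
L = (-23 - 72·x + 144·x^2) + (-8 + 32·x)·Dx + (1 - 8·x + 16·x^2)·Dx^2  (order 2).
h: a_k = 4, 23, 138, 1499/2, 7495/2, 719277/40, …
ICs: h(0) = 4, h′(0) = 23.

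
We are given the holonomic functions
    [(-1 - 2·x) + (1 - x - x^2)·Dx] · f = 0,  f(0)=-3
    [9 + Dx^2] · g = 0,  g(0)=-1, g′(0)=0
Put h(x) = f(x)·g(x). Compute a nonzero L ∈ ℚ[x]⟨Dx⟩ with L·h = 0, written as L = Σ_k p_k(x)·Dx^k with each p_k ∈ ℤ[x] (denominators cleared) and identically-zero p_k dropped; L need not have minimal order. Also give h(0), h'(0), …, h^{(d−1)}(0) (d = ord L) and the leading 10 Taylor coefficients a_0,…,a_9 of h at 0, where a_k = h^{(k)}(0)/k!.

L = (-7 + 9·x + 9·x^2) + (2 + 4·x)·Dx + (-1 + x + x^2)·Dx^2  (order 2).
h: a_k = 3, 3, -15/2, -9/2, -15/8, -51/8, -903/80, -1413/80, -127509/4480, -206637/4480, …
ICs: h(0) = 3, h′(0) = 3.

f: a_k = -3, -3, -6, -9, -15, -24, -39, -63, -102, -165, …
g: a_k = -1, 0, 9/2, 0, -27/8, 0, 81/80, 0, -729/4480, 0, …
f·g: L₀ = L_f ⊗_s L_g, ord ≤ 1·2.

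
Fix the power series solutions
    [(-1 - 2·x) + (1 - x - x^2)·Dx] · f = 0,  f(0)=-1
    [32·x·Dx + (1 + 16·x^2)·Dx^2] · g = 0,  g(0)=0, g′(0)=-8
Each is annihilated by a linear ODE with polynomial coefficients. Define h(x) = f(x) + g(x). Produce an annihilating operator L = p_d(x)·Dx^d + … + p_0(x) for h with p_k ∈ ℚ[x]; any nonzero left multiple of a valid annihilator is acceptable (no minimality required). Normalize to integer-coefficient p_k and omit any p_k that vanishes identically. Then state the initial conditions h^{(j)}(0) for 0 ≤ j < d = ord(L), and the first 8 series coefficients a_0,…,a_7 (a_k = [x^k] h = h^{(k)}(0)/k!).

L = (-64 + 256·x + 3904·x^2 + 6912·x^3 + 9696·x^4 + 1536·x^6)·Dx + (25 + 24·x - 542·x^2 + 780·x^3 + 6800·x^4 + 6560·x^5 + 768·x^6 + 1536·x^7)·Dx^2 + (-2 - 17·x - 62·x^2 - 202·x^3 - 445·x^4 + 1136·x^5 + 576·x^6 + 256·x^7 + 256·x^8)·Dx^3  (order 3).
h: a_k = -1, -9, -2, 119/3, -5, -2088/5, -13, 32621/7, …
ICs: h(0) = -1, h′(0) = -9, h′′(0) = -4.

f: a_k = -1, -1, -2, -3, -5, -8, -13, -21, …
g: a_k = 0, -8, 0, 128/3, 0, -2048/5, 0, 32768/7, …
f+g: L₀ = lclm(L_f,L_g), ord ≤ 1+2.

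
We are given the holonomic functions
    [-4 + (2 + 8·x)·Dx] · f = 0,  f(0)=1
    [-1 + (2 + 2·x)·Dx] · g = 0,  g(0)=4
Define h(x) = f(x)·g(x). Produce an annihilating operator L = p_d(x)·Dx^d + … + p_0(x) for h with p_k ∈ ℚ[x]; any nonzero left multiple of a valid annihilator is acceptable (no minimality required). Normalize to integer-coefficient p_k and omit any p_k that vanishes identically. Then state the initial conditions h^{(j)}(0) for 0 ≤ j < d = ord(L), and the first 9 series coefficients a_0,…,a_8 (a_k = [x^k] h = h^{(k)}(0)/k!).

L = (-5 - 8·x) + (2 + 10·x + 8·x^2)·Dx  (order 1).
h: a_k = 4, 10, -9/2, 45/4, -981/32, 5715/64, -70029/256, 445725/512, -23369805/8192, …
ICs: h(0) = 4.

f: a_k = 1, 2, -2, 4, -10, 28, -84, 264, -858, …
g: a_k = 4, 2, -1/2, 1/4, -5/32, 7/64, -21/256, 33/512, -429/8192, …
Product ⇒ symmetric product L₀, ord ≤ 1.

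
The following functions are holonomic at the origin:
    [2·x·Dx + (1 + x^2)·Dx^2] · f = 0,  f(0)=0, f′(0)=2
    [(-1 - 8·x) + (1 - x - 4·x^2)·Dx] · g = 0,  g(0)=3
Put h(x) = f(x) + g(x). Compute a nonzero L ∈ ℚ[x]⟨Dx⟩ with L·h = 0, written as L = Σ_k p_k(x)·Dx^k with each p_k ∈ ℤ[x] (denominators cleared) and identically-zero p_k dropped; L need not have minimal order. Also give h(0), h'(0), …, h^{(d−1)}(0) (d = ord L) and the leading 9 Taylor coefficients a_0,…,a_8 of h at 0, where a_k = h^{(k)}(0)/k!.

f: a_k = 0, 2, 0, -2/3, 0, 2/5, 0, -2/7, 0, …
g: a_k = 3, 3, 15, 27, 87, 195, 543, 1323, 3495, …
Weyl lclm of L_f,L_g ⇒ L₀ (ord ≤ 3).
L = (10 - 40·x - 478·x^2 - 864·x^3 - 2496·x^4 - 384·x^6)·Dx + (-28 - 246·x - 316·x^2 - 1182·x^3 - 752·x^4 - 2048·x^5 - 48·x^6 - 384·x^7)·Dx^2 + (5 + 8·x + 32·x^2 - 104·x^3 - 197·x^4 - 128·x^5 - 288·x^6 - 16·x^7 - 64·x^8)·Dx^3  (order 3).
h: a_k = 3, 5, 15, 79/3, 87, 977/5, 543, 9259/7, 3495, …
ICs: h(0) = 3, h′(0) = 5, h′′(0) = 30.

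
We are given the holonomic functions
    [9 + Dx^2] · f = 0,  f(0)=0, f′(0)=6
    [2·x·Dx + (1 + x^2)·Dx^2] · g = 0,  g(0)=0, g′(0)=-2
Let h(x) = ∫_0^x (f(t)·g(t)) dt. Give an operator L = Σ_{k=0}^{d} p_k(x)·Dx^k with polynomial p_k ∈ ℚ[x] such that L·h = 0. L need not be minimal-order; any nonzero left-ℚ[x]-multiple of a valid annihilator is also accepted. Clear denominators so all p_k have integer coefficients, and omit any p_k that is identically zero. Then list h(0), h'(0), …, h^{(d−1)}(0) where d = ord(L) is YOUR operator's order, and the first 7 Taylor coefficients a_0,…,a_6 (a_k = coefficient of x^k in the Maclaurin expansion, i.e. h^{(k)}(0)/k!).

f: a_k = 0, 6, 0, -9, 0, 81/20, 0, …
g: a_k = 0, -2, 0, 2/3, 0, -2/5, 0, …
Product ⇒ symmetric product L₀, ord ≤ 4.
Integrate: L := L₀·Dx.
L = (1170 + 3834·x^2 + 4779·x^4 + 2916·x^6 + 729·x^8)·Dx + (396·x + 1044·x^3 + 972·x^5 + 324·x^7)·Dx^2 + (220 + 768·x^2 + 1026·x^4 + 648·x^6 + 162·x^8)·Dx^3 + (44·x + 116·x^3 + 108·x^5 + 36·x^7)·Dx^4 + (10 + 38·x^2 + 55·x^4 + 36·x^6 + 9·x^8)·Dx^5  (order 5).
h: a_k = 0, 0, 0, -4, 0, 22/5, 0, …
ICs: h(0) = 0, h′(0) = 0, h′′(0) = 0, h′′′(0) = -24, h′′′′(0) = 0.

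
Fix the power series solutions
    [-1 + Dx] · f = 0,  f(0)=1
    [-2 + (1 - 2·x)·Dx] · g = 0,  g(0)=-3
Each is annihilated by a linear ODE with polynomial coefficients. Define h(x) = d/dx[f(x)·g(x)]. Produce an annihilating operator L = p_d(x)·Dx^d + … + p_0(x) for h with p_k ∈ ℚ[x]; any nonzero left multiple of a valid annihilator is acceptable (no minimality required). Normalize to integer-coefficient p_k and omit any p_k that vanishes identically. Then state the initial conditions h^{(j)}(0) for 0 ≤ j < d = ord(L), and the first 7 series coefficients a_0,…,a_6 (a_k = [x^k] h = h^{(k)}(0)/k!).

f: a_k = 1, 1, 1/2, 1/6, 1/24, 1/120, 1/720, …
g: a_k = -3, -6, -12, -24, -48, -96, -192, …
Sym-product of L_f,L_g gives L₀ (≤ ord 1).
Derive L from L₀ (diff closure).
L = (13 - 12·x + 4·x^2) + (-3 + 8·x - 4·x^2)·Dx  (order 1).
h: a_k = -9, -39, -237/2, -633/2, -6331/8, -75973/40, -354541/80, …
ICs: h(0) = -9.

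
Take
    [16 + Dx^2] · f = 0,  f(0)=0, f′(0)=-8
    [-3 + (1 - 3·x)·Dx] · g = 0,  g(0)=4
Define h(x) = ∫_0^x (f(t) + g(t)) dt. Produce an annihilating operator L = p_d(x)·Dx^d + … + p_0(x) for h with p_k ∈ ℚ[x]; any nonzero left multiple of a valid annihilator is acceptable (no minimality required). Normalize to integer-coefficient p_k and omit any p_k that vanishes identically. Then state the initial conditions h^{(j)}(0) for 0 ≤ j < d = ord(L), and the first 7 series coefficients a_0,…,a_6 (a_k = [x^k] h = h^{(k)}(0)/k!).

f: a_k = 0, -8, 0, 64/3, 0, -256/15, 0, …
g: a_k = 4, 12, 36, 108, 324, 972, 2916, …
f+g: L₀ = lclm(L_f,L_g), ord ≤ 2+1.
h=∫₀ˣh₀: take L = L₀·Dx.
L = (-1680 + 2304·x - 3456·x^2)·Dx + (272 - 1584·x + 3456·x^2 - 3456·x^3)·Dx^2 + (-105 + 144·x - 216·x^2)·Dx^3 + (17 - 99·x + 216·x^2 - 216·x^3)·Dx^4  (order 4).
h: a_k = 0, 4, 2, 12, 97/3, 324/5, 7162/45, …
ICs: h(0) = 0, h′(0) = 4, h′′(0) = 4, h′′′(0) = 72.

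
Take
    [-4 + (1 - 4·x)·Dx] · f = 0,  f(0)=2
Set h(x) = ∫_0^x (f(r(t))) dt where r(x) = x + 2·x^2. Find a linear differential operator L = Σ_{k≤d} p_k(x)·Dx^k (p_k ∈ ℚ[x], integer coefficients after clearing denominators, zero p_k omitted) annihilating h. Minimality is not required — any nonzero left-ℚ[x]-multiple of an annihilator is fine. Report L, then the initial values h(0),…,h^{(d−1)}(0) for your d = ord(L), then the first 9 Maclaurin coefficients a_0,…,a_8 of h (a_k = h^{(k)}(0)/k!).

f: a_k = 2, 8, 32, 128, 512, 2048, 8192, 32768, 131072, …
h₀=f(r): pull back L_f along r ⇒ L₀.
h=∫h₀ ⇒ L = L₀·Dx.
L = (4 + 16·x)·Dx + (-1 + 4·x + 8·x^2)·Dx^2  (order 2).
h: a_k = 0, 2, 4, 16, 64, 1408/5, 1280, 41984/7, 28672, …
ICs: h(0) = 0, h′(0) = 2.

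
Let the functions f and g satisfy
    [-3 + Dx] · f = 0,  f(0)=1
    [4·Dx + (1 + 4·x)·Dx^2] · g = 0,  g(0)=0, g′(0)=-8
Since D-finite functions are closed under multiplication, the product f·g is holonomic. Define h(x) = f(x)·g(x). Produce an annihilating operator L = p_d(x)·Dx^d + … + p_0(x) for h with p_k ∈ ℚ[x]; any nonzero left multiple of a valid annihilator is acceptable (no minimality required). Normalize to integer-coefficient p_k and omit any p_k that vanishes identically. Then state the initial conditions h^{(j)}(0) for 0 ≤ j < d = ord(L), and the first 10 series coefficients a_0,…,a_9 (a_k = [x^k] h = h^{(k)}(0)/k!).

f: a_k = 1, 3, 9/2, 9/2, 27/8, 81/40, 81/80, 243/560, 729/4480, 243/4480, …
g: a_k = 0, -8, 16, -128/3, 128, -2048/5, 4096/3, -32768/7, 16384, -524288/9, …
Product ⇒ symmetric product L₀, ord ≤ 2.
L = (-3 + 36·x) + (-2 - 24·x)·Dx + (1 + 4·x)·Dx^2  (order 2).
h: a_k = 0, -8, -8, -92/3, 36, -863/5, 1675/3, -138043/70, 69997/10, -25385597/1008, …
ICs: h(0) = 0, h′(0) = -8.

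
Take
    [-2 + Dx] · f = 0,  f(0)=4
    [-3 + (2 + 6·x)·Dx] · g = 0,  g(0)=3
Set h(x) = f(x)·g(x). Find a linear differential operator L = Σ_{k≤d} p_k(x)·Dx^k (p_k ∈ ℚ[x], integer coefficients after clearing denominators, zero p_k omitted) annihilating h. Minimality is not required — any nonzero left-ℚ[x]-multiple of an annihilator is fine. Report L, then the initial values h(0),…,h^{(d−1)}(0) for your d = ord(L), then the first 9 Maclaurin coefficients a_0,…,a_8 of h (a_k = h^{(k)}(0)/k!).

L = (-7 - 12·x) + (2 + 6·x)·Dx  (order 1).
h: a_k = 12, 42, 93/2, 181/4, 241/32, 13279/320, -276497/3840, 9930589/53760, -56288873/122880, …
ICs: h(0) = 12.

f: a_k = 4, 8, 8, 16/3, 8/3, 16/15, 16/45, 32/315, 8/315, …
g: a_k = 3, 9/2, -27/8, 81/16, -1215/128, 5103/256, -45927/1024, 216513/2048, -8444007/32768, …
L₀ := L_f ⊗_s L_g (sym. prod.), ord ≤ 1.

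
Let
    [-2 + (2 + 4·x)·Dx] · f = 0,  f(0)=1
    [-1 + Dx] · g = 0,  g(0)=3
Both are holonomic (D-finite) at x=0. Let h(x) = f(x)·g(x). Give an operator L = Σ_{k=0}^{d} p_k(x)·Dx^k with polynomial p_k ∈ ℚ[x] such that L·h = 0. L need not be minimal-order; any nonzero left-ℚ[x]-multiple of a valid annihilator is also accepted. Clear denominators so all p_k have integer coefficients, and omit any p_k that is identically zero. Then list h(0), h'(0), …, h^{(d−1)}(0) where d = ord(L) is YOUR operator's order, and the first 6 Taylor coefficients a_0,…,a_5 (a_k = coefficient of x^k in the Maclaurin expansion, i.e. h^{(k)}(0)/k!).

L = (-2 - 2·x) + (1 + 2·x)·Dx  (order 1).
h: a_k = 3, 6, 3, 2, -1/2, 7/5, …
ICs: h(0) = 3.

f: a_k = 1, 1, -1/2, 1/2, -5/8, 7/8, …
g: a_k = 3, 3, 3/2, 1/2, 1/8, 1/40, …
Product ⇒ symmetric product L₀, ord ≤ 1.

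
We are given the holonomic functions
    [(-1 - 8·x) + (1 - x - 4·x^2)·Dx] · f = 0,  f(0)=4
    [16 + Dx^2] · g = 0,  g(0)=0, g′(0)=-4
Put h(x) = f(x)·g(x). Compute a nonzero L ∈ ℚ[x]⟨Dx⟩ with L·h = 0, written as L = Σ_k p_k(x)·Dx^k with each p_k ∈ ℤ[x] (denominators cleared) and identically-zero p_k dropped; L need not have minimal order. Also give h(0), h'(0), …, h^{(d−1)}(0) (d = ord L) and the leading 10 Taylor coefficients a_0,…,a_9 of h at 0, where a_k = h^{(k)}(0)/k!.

f: a_k = 4, 4, 20, 36, 116, 260, 724, 1764, 4660, 11716, …
g: a_k = 0, -4, 0, 32/3, 0, -128/15, 0, 1024/315, 0, -2048/2835, …
Product ⇒ symmetric product L₀, ord ≤ 2.
L = (-8 + 16·x + 64·x^2) + (2 + 16·x)·Dx + (-1 + x + 4·x^2)·Dx^2  (order 2).
h: a_k = 0, -16, -16, -112/3, -304/3, -1424/5, -10352/15, -572144/315, -1441712/315, -33580784/2835, …
ICs: h(0) = 0, h′(0) = -16.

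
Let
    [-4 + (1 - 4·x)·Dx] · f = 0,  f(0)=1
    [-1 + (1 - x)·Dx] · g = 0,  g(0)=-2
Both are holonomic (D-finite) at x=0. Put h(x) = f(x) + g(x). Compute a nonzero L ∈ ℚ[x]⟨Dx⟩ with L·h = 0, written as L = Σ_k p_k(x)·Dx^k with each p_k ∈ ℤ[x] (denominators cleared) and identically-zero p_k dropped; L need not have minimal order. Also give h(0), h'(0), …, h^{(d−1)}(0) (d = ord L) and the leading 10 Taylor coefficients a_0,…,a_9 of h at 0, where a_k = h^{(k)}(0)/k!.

f: a_k = 1, 4, 16, 64, 256, 1024, 4096, 16384, 65536, 262144, …
g: a_k = -2, -2, -2, -2, -2, -2, -2, -2, -2, -2, …
h₀=f+g: left-lcm gives L₀, ord ≤ 2.
L = -8 + (10 - 16·x)·Dx + (-1 + 5·x - 4·x^2)·Dx^2  (order 2).
h: a_k = -1, 2, 14, 62, 254, 1022, 4094, 16382, 65534, 262142, …
ICs: h(0) = -1, h′(0) = 2.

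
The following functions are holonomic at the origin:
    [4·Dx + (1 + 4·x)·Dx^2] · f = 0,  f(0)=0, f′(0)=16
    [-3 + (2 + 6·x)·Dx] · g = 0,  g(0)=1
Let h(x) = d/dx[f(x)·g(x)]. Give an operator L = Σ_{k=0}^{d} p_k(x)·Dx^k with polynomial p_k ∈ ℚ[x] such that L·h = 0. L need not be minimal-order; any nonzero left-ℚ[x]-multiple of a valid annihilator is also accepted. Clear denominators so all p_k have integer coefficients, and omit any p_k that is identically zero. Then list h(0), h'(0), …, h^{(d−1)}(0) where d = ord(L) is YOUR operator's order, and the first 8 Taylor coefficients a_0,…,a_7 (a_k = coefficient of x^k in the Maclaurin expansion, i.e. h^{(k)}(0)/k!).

L = (-33 + 72·x + 432·x^2) + (-4 + 324·x + 2160·x^2 + 3456·x^3)·Dx + (4 + 88·x + 612·x^2 + 1728·x^3 + 1728·x^4)·Dx^2  (order 2).
h: a_k = 16, -16, 58, -260, 9383/8, -206953/40, 7147521/320, -53092163/560, …
ICs: h(0) = 16, h′(0) = -16.

f: a_k = 0, 16, -32, 256/3, -256, 4096/5, -8192/3, 65536/7, …
g: a_k = 1, 3/2, -9/8, 27/16, -405/128, 1701/256, -15309/1024, 72171/2048, …
h₀=f·g: eliminate ⇒ L₀, order ≤ 2·1.
h₀' ⇒ L via d/dx closure of L₀.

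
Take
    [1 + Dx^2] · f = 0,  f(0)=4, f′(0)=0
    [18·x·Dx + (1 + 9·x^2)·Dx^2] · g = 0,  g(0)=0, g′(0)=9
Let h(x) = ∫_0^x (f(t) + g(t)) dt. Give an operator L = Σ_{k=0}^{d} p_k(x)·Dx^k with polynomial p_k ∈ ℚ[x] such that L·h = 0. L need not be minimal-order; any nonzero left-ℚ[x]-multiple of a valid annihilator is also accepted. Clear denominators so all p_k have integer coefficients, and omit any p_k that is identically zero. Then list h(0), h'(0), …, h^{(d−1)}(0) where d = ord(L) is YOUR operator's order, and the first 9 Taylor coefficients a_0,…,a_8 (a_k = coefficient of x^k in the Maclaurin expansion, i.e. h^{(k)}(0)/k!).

f: a_k = 4, 0, -2, 0, 1/6, 0, -1/180, 0, 1/10080, …
g: a_k = 0, 9, 0, -27, 0, 729/5, 0, -6561/7, 0, …
Weyl lclm of L_f,L_g ⇒ L₀ (ord ≤ 4).
∫: right-multiply L₀ by Dx.
L = (-1926·x + 17820·x^3 + 1458·x^5)·Dx^2 + (-17 + 351·x^2 + 4617·x^4 + 729·x^6)·Dx^3 + (-1926·x + 17820·x^3 + 1458·x^5)·Dx^4 + (-17 + 351·x^2 + 4617·x^4 + 729·x^6)·Dx^5  (order 5).
h: a_k = 0, 4, 9/2, -2/3, -27/4, 1/30, 243/10, -1/1260, -6561/56, …
ICs: h(0) = 0, h′(0) = 4, h′′(0) = 9, h′′′(0) = -4, h′′′′(0) = -162.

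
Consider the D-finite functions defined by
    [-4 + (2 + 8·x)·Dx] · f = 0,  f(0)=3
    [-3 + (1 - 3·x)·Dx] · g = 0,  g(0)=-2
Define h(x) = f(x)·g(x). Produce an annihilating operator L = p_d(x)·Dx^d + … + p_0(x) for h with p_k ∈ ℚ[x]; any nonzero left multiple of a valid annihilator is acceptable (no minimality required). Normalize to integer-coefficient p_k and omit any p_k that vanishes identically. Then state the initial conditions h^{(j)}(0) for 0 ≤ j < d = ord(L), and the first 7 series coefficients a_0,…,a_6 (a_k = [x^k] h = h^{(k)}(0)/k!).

L = (5 + 6·x) + (-1 - x + 12·x^2)·Dx  (order 1).
h: a_k = -6, -30, -78, -258, -714, -2310, -6426, …
ICs: h(0) = -6.

f: a_k = 3, 6, -6, 12, -30, 84, -252, …
g: a_k = -2, -6, -18, -54, -162, -486, -1458, …
f·g: L₀ = L_f ⊗_s L_g, ord ≤ 1·1.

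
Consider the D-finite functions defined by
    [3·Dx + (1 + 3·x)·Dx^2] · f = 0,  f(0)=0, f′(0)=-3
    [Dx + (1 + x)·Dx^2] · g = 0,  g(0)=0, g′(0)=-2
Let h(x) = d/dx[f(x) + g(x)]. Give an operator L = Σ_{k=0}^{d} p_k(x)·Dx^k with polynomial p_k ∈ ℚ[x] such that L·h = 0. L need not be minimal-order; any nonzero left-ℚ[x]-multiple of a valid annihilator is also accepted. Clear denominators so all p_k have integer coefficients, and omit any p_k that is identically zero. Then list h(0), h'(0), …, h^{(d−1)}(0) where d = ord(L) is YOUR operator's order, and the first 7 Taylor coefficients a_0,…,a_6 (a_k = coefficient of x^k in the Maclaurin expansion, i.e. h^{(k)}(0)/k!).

f: a_k = 0, -3, 9/2, -9, 81/4, -243/5, 243/2, …
g: a_k = 0, -2, 1, -2/3, 1/2, -2/5, 1/3, …
Sum ⇒ L₀ = lclm(L_f,L_g) in ℚ(x)⟨Dx⟩.
Derive L from L₀ (diff closure).
L = 6 + (8 + 12·x)·Dx + (1 + 4·x + 3·x^2)·Dx^2  (order 2).
h: a_k = -5, 11, -29, 83, -245, 731, -2189, …
ICs: h(0) = -5, h′(0) = 11.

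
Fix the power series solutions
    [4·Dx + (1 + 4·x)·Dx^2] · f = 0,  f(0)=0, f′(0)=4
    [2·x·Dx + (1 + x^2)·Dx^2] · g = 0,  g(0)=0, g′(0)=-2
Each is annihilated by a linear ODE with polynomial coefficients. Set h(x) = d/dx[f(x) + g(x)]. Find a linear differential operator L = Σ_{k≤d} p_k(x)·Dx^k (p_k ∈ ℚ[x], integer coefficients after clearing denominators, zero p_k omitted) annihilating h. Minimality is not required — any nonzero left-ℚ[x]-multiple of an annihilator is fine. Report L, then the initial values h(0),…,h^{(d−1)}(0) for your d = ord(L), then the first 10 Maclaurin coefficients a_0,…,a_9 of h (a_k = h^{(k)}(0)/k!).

f: a_k = 0, 4, -8, 64/3, -64, 1024/5, -2048/3, 16384/7, -8192, 262144/9, …
g: a_k = 0, -2, 0, 2/3, 0, -2/5, 0, 2/7, 0, -2/9, …
h₀=f+g: left-lcm gives L₀, ord ≤ 4.
Derive L from L₀ (diff closure).
L = (-4 - 48·x + 12·x^2 + 16·x^3) + (-17 - 8·x - 45·x^2 + 24·x^3 + 32·x^4)·Dx + (-2 - 7·x + 4·x^2 + x^3 + 6·x^4 + 8·x^5)·Dx^2  (order 2).
h: a_k = 2, -16, 66, -256, 1022, -4096, 16386, -65536, 262142, -1048576, …
ICs: h(0) = 2, h′(0) = -16.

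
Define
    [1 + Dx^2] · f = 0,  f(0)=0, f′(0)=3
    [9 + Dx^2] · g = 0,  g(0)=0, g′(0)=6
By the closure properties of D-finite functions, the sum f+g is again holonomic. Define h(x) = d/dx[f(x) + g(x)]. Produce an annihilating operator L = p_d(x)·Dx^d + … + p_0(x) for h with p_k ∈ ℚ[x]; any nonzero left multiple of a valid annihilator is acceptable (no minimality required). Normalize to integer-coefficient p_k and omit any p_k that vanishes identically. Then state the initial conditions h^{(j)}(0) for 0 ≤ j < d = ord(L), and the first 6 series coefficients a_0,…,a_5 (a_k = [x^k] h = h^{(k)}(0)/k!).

L = 9 + 10·Dx^2 + Dx^4  (order 4).
h: a_k = 9, 0, -57/2, 0, 163/8, 0, …
ICs: h(0) = 9, h′(0) = 0, h′′(0) = -57, h′′′(0) = 0.

f: a_k = 0, 3, 0, -1/2, 0, 1/40, …
g: a_k = 0, 6, 0, -9, 0, 81/20, …
f+g: L₀ = lclm(L_f,L_g), ord ≤ 2+2.
h=h₀': d/dx-closure on L₀ ⇒ L.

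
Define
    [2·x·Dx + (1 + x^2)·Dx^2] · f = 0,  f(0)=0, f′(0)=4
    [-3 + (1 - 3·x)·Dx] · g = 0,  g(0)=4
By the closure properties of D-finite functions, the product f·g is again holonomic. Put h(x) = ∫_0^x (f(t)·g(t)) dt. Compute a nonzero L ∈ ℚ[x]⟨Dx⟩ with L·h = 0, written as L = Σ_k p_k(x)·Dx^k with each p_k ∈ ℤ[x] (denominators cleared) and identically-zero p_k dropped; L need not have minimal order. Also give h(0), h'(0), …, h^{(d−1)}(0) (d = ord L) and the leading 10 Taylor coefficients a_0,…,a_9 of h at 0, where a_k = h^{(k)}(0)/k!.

L = 6·x·Dx + (6 - 2·x + 12·x^2)·Dx^2 + (-1 + 3·x - x^2 + 3·x^3)·Dx^3  (order 3).
h: a_k = 0, 0, 8, 16, 104/3, 416/5, 3128/15, 18768/35, 49256/35, 394048/105, …
ICs: h(0) = 0, h′(0) = 0, h′′(0) = 16.

f: a_k = 0, 4, 0, -4/3, 0, 4/5, 0, -4/7, 0, 4/9, …
g: a_k = 4, 12, 36, 108, 324, 972, 2916, 8748, 26244, 78732, …
h₀=f·g: eliminate ⇒ L₀, order ≤ 2·1.
∫: right-multiply L₀ by Dx.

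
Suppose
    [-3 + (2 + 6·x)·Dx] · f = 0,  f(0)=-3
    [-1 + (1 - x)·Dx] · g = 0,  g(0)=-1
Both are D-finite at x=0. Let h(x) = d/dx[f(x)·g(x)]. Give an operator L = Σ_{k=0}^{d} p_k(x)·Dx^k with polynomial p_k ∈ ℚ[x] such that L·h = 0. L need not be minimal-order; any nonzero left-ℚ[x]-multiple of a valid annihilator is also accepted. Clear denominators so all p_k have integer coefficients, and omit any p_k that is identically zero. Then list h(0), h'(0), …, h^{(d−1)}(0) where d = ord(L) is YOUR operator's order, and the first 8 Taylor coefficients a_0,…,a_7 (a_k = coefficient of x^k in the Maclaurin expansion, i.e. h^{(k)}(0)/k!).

f: a_k = -3, -9/2, 27/8, -81/16, 1215/128, -5103/256, 45927/1024, -216513/2048, …
g: a_k = -1, -1, -1, -1, -1, -1, -1, -1, …
h₀=f·g: eliminate ⇒ L₀, order ≤ 1·1.
h=h₀': d/dx-closure on L₀ ⇒ L.
L = (11 + 90·x + 27·x^2) + (-10 - 26·x + 18·x^2 + 18·x^3)·Dx  (order 1).
h: a_k = 15/2, 33/4, 441/16, -39/32, 25125/256, -77481/512, 1154013/2048, -5806263/4096, …
ICs: h(0) = 15/2.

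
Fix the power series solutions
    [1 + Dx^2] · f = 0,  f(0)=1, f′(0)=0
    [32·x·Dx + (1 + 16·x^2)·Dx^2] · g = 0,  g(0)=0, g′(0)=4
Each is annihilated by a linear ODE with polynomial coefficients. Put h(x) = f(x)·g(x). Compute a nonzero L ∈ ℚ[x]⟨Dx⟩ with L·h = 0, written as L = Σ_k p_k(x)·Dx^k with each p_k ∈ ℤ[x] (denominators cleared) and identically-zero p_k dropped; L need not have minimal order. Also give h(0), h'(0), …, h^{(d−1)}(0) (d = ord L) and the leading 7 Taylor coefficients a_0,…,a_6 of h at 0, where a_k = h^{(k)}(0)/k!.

L = (1105 + 51776·x^2 + 22016·x^4 + 16384·x^6 + 65536·x^8) + (2112·x + 35840·x^3 + 49152·x^5 + 262144·x^7)·Dx + (1122 + 52352·x^2 + 27648·x^4 + 32768·x^6 + 131072·x^8)·Dx^2 + (2112·x + 35840·x^3 + 49152·x^5 + 262144·x^7)·Dx^3 + (17 + 576·x^2 + 5632·x^4 + 16384·x^6 + 65536·x^8)·Dx^4  (order 4).
h: a_k = 0, 4, 0, -70/3, 0, 6469/30, 0, …
ICs: h(0) = 0, h′(0) = 4, h′′(0) = 0, h′′′(0) = -140.

f: a_k = 1, 0, -1/2, 0, 1/24, 0, -1/720, …
g: a_k = 0, 4, 0, -64/3, 0, 1024/5, 0, …
f·g: L₀ = L_f ⊗_s L_g, ord ≤ 2·2.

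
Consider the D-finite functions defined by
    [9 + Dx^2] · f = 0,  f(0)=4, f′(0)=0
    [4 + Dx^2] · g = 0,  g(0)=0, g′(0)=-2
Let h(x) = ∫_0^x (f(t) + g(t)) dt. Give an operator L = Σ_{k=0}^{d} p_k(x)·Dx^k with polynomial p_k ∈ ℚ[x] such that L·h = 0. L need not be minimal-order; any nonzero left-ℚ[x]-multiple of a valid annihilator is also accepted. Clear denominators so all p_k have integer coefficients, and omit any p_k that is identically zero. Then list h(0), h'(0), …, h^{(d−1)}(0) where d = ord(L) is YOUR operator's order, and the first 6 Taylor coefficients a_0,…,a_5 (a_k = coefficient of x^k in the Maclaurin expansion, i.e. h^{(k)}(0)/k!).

f: a_k = 4, 0, -18, 0, 27/2, 0, …
g: a_k = 0, -2, 0, 4/3, 0, -4/15, …
L₀ := lclm(L_f,L_g); ord L₀ ≤ 2+2.
∫: right-multiply L₀ by Dx.
L = 36·Dx + 13·Dx^3 + Dx^5  (order 5).
h: a_k = 0, 4, -1, -6, 1/3, 27/10, …
ICs: h(0) = 0, h′(0) = 4, h′′(0) = -2, h′′′(0) = -36, h′′′′(0) = 8.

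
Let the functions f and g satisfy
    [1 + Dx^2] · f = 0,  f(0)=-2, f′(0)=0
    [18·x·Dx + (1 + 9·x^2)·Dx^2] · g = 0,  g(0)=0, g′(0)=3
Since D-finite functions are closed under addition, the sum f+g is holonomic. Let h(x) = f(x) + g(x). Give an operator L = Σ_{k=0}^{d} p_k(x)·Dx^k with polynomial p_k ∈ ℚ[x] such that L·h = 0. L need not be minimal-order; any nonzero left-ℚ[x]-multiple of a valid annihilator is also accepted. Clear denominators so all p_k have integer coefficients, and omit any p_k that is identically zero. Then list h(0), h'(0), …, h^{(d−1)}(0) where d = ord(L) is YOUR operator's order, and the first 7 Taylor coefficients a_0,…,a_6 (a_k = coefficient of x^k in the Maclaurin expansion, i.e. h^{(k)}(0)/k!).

f: a_k = -2, 0, 1, 0, -1/12, 0, 1/360, …
g: a_k = 0, 3, 0, -9, 0, 243/5, 0, …
Weyl lclm of L_f,L_g ⇒ L₀ (ord ≤ 4).
L = (-1926·x + 17820·x^3 + 1458·x^5)·Dx + (-17 + 351·x^2 + 4617·x^4 + 729·x^6)·Dx^2 + (-1926·x + 17820·x^3 + 1458·x^5)·Dx^3 + (-17 + 351·x^2 + 4617·x^4 + 729·x^6)·Dx^4  (order 4).
h: a_k = -2, 3, 1, -9, -1/12, 243/5, 1/360, …
ICs: h(0) = -2, h′(0) = 3, h′′(0) = 2, h′′′(0) = -54.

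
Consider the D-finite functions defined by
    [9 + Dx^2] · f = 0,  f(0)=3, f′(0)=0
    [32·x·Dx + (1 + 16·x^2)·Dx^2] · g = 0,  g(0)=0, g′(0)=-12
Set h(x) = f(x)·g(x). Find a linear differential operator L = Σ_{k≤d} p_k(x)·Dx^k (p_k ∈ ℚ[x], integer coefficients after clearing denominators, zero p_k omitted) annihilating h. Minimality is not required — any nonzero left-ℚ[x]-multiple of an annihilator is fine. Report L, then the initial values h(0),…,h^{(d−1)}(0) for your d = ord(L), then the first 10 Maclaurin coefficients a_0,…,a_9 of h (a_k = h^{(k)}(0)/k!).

L = (16425 + 696384·x^2 + 2778624·x^4 + 11943936·x^6 + 47775744·x^8) + (23616·x + 543744·x^3 + 3981312·x^5 + 21233664·x^7)·Dx + (2050 + 87168·x^2 + 470016·x^4 + 2654208·x^6 + 10616832·x^8)·Dx^2 + (2624·x + 60416·x^3 + 442368·x^5 + 2359296·x^7)·Dx^3 + (25 + 1088·x^2 + 17920·x^4 + 147456·x^6 + 589824·x^8)·Dx^4  (order 4).
h: a_k = 0, -36, 0, 354, 0, -28287/10, 0, 4206159/140, 0, -81392237/224, …
ICs: h(0) = 0, h′(0) = -36, h′′(0) = 0, h′′′(0) = 2124.

f: a_k = 3, 0, -27/2, 0, 81/8, 0, -243/80, 0, 2187/4480, 0, …
g: a_k = 0, -12, 0, 64, 0, -3072/5, 0, 49152/7, 0, -262144/3, …
f·g: L₀ = L_f ⊗_s L_g, ord ≤ 2·2.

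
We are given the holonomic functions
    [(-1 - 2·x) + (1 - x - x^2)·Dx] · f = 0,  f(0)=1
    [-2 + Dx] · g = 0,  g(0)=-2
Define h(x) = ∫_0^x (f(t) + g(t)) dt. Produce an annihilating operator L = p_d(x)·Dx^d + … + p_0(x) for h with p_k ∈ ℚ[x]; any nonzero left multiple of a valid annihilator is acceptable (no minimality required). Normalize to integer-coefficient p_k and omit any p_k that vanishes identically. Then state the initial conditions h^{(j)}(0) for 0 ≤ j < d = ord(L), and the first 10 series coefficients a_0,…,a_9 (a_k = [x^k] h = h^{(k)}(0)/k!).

f: a_k = 1, 1, 2, 3, 5, 8, 13, 21, 34, 55, …
g: a_k = -2, -4, -4, -8/3, -4/3, -8/15, -8/45, -16/315, -4/315, -8/2835, …
Weyl lclm of L_f,L_g ⇒ L₀ (ord ≤ 2).
h=∫h₀ ⇒ L = L₀·Dx.
L = (-4 - 8·x - 24·x^2 - 8·x^3)·Dx + (14·x + 10·x^2 - 8·x^3 - 4·x^4)·Dx^2 + (1 - 5·x + x^2 + 6·x^3 + 2·x^4)·Dx^3  (order 3).
h: a_k = 0, -1, -3/2, -2/3, 1/12, 11/15, 56/45, 577/315, 6599/2520, 10706/2835, …
ICs: h(0) = 0, h′(0) = -1, h′′(0) = -3.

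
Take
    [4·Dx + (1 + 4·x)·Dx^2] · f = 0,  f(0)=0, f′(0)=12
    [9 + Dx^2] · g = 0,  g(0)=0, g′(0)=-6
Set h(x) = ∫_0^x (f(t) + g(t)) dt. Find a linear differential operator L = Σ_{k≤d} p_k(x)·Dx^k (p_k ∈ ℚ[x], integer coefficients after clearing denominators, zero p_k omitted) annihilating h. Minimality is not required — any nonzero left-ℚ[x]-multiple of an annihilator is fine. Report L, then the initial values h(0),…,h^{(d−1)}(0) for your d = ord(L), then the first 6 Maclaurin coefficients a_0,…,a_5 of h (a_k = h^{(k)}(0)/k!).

L = (3780 + 2592·x + 5184·x^2)·Dx^2 + (369 + 2124·x + 3888·x^2 + 5184·x^3)·Dx^3 + (420 + 288·x + 576·x^2)·Dx^4 + (41 + 236·x + 432·x^2 + 576·x^3)·Dx^5  (order 5).
h: a_k = 0, 0, 3, -8, 73/4, -192/5, …
ICs: h(0) = 0, h′(0) = 0, h′′(0) = 6, h′′′(0) = -48, h′′′′(0) = 438.

f: a_k = 0, 12, -24, 64, -192, 3072/5, …
g: a_k = 0, -6, 0, 9, 0, -81/20, …
h₀=f+g: left-lcm gives L₀, ord ≤ 4.
∫: right-multiply L₀ by Dx.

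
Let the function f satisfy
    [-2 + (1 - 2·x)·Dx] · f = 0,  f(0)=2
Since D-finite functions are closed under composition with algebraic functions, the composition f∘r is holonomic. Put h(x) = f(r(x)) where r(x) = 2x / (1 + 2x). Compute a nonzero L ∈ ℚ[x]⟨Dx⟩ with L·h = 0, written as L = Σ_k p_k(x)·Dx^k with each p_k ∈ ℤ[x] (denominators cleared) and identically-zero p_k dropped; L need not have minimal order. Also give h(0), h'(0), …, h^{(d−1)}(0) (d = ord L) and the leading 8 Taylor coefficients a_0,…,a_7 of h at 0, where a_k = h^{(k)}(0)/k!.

f: a_k = 2, 4, 8, 16, 32, 64, 128, 256, …
f∘r: x↦r, Dx↦Dx/r' in L_f ⇒ L₀.
L = 4 + (-1 + 4·x^2)·Dx  (order 1).
h: a_k = 2, 8, 16, 32, 64, 128, 256, 512, …
ICs: h(0) = 2.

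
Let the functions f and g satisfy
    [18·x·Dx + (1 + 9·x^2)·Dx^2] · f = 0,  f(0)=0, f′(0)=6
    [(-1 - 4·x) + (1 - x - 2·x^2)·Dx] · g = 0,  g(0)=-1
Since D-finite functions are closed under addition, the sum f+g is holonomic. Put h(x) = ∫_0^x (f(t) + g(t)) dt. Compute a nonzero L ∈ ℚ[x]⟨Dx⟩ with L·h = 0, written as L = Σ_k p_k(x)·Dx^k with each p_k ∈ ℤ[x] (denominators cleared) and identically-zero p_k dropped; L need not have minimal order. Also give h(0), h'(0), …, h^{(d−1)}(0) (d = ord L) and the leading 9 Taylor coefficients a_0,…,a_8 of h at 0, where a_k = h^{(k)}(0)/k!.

L = (18 - 72·x - 918·x^2 - 1872·x^3 - 4608·x^4 - 1296·x^6)·Dx^2 + (-8 - 30·x - 278·x^3 - 1788·x^4 - 3216·x^5 - 324·x^6 - 1296·x^7)·Dx^3 + (1 + 4·x + 24·x^2 + 4·x^3 + 103·x^4 - 300·x^5 - 312·x^6 - 108·x^7 - 216·x^8)·Dx^4  (order 4).
h: a_k = 0, -1, 5/2, -1, -23/4, -11/5, 127/10, -43/7, -4969/56, …
ICs: h(0) = 0, h′(0) = -1, h′′(0) = 5, h′′′(0) = -6.

f: a_k = 0, 6, 0, -18, 0, 486/5, 0, -4374/7, 0, …
g: a_k = -1, -1, -3, -5, -11, -21, -43, -85, -171, …
Sum ⇒ L₀ = lclm(L_f,L_g) in ℚ(x)⟨Dx⟩.
h=∫h₀ ⇒ L = L₀·Dx.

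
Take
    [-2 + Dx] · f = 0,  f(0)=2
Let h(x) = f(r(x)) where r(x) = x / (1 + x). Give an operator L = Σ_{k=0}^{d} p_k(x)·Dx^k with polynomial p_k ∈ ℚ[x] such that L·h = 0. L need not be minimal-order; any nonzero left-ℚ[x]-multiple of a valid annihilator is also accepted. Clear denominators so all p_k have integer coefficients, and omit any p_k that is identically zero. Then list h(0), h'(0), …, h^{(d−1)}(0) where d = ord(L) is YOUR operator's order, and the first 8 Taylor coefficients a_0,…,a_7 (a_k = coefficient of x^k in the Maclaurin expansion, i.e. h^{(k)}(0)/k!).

L = -2 + (1 + 2·x + x^2)·Dx  (order 1).
h: a_k = 2, 4, 0, -4/3, 4/3, -4/5, 8/45, 20/63, …
ICs: h(0) = 2.

f: a_k = 2, 4, 4, 8/3, 4/3, 8/15, 8/45, 16/315, …
h₀=f(r): pull back L_f along r ⇒ L₀.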